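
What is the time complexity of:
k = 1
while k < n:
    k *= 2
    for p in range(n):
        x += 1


Per nesting level: O(log n) * O(n) = O(n log n)
Complexity: O(n log n)


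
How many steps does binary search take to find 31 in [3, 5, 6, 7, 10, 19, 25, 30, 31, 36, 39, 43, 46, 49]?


Search for 31:
[0,13] mid=6 arr[6]=25
[7,13] mid=10 arr[10]=39
[7,9] mid=8 arr[8]=31
Total: 3 comparisons


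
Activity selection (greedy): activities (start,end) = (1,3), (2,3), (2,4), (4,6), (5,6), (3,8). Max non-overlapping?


Greedy: pick earliest-ending, then skip overlaps.
Selected (2 activities): [(1, 3), (4, 6)]


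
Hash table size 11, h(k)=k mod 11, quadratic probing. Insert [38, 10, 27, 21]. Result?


Insertions: 38->slot 5; 10->slot 10; 27->slot 6; 21->slot 0
Table: [21, None, None, None, None, 38, 27, None, None, None, 10]


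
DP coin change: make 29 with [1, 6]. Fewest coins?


dp[0]=0; dp[i]=1+min(dp[i-c] for c in coins)
...dp[24]=4, dp[25]=5, dp[26]=6, dp[27]=7, dp[28]=8, dp[29]=9
Minimum coins for 29 = 9


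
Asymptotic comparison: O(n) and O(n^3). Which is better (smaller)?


linear grows slower than cubic
O(n) is asymptotically smaller; O(n^3) grows faster


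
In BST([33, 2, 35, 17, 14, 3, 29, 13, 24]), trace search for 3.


BST root = 33
Search for 3: compare at each node
Path: [33, 2, 17, 14, 3]


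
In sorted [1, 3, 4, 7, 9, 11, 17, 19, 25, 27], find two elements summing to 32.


Two pointers: lo=0, hi=9
Found pair: (7, 25) summing to 32


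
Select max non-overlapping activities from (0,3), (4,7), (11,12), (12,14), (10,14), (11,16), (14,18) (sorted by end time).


Greedy: pick earliest-ending, then skip overlaps.
Selected (5 activities): [(0, 3), (4, 7), (11, 12), (12, 14), (14, 18)]


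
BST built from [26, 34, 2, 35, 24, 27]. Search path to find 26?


BST root = 26
Search for 26: compare at each node
Path: [26]


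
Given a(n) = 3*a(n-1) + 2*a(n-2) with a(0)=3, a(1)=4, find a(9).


Build bottom-up:
...a(7)=10022, a(8)=35694, a(9)=3*35694+2*10022=127126


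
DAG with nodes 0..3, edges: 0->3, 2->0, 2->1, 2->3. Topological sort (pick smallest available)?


Kahn's algorithm, process smallest node first
Order: [2, 0, 1, 3]


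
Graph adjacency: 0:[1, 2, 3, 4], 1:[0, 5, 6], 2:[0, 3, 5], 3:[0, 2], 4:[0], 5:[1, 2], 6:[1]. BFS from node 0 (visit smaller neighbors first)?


BFS queue: start with [0]
Visit order: [0, 1, 2, 3, 4, 5, 6]


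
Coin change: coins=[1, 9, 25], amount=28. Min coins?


dp[0]=0; dp[i]=1+min(dp[i-c] for c in coins)
...dp[23]=7, dp[24]=8, dp[25]=1, dp[26]=2, dp[27]=3, dp[28]=4
Minimum coins for 28 = 4


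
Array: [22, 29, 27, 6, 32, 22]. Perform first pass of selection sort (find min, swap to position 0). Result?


After one pass: [6, 29, 27, 22, 32, 22]


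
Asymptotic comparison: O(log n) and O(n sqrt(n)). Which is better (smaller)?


logarithmic grows slower than n^1.5
O(log n) is asymptotically smaller; O(n sqrt(n)) grows faster


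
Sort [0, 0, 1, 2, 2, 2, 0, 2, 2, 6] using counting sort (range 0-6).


Count array: [3, 1, 5, 0, 0, 0, 1]
Reconstruct: [0, 0, 0, 1, 2, 2, 2, 2, 2, 6]


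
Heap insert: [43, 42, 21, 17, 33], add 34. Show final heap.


Append 34: [43, 42, 21, 17, 33, 34]
Bubble up: swap idx 5(34) with idx 2(21)
Result: [43, 42, 34, 17, 33, 21]


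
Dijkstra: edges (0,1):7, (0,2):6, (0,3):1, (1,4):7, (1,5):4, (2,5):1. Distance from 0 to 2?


Dijkstra from 0:
Distances: {0: 0, 1: 7, 2: 6, 3: 1, 4: 14, 5: 7}
Shortest distance to 2 = 6, path = [0, 2]


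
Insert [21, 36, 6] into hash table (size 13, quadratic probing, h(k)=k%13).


Insertions: 21->slot 8; 36->slot 10; 6->slot 6
Table: [None, None, None, None, None, None, 6, None, 21, None, 36, None, None]


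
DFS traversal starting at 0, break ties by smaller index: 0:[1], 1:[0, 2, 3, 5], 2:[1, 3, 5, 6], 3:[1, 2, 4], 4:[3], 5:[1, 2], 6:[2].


DFS stack-based: start with [0]
Visit order: [0, 1, 2, 3, 4, 5, 6]


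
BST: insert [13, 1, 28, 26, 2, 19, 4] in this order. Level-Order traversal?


Root = 13; build tree by BST insertion.
Level-Order traversal: [13, 1, 28, 2, 26, 4, 19]


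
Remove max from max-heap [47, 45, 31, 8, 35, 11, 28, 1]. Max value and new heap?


Max = 47
Replace root with last, heapify down
Resulting heap: [45, 35, 31, 8, 1, 11, 28]


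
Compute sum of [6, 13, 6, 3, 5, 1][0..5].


Prefix sums: [0, 6, 19, 25, 28, 33, 34]
Sum[0..5] = prefix[6] - prefix[0] = 34 - 0 = 34


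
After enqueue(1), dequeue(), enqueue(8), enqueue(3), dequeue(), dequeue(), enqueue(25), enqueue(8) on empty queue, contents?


enqueue(1) -> [1]
dequeue() returns 1 -> []
enqueue(8) -> [8]
enqueue(3) -> [8, 3]
dequeue() returns 8 -> [3]
dequeue() returns 3 -> []
enqueue(25) -> [25]
enqueue(8) -> [25, 8]
Final queue (front to back): [25, 8]


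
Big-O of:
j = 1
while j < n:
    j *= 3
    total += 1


Per nesting level: O(log n) = O(log n)
Complexity: O(log n)


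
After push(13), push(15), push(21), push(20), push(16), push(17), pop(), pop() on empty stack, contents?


push(13) -> [13]
push(15) -> [13, 15]
push(21) -> [13, 15, 21]
push(20) -> [13, 15, 21, 20]
push(16) -> [13, 15, 21, 20, 16]
push(17) -> [13, 15, 21, 20, 16, 17]
pop() returns 17 -> [13, 15, 21, 20, 16]
pop() returns 16 -> [13, 15, 21, 20]
Final stack (bottom to top): [13, 15, 21, 20]


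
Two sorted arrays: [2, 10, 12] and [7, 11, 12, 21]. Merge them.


Compare heads, take smaller each step.
Merged: [2, 7, 10, 11, 12, 12, 21]


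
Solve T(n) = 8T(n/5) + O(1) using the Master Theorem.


a=8, b=5, c=0. log_5(8)=1.292 > c=0. Case 1: O(n^log_b(a)) = O(n^1.292)
Complexity: O(n^1.292)


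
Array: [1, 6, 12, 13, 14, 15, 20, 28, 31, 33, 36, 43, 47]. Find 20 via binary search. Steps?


Search for 20:
[0,12] mid=6 arr[6]=20
Total: 1 comparisons


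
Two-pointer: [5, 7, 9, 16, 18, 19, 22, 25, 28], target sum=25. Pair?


Two pointers: lo=0, hi=8
Found pair: (7, 18) summing to 25


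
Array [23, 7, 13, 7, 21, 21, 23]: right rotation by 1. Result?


Right rotate by 1: [23, 23, 7, 13, 7, 21, 21]


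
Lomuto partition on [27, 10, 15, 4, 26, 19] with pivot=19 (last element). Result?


Elements <= 19 go left of pivot.
Result: [10, 15, 4, 19, 26, 27], pivot at index 3


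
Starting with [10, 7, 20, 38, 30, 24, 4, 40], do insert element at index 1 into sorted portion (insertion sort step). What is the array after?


After one pass: [7, 10, 20, 38, 30, 24, 4, 40]


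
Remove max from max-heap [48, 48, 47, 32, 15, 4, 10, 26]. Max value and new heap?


Max = 48
Replace root with last, heapify down
Resulting heap: [48, 32, 47, 26, 15, 4, 10]


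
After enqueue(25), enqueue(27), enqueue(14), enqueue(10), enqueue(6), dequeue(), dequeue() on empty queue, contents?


enqueue(25) -> [25]
enqueue(27) -> [25, 27]
enqueue(14) -> [25, 27, 14]
enqueue(10) -> [25, 27, 14, 10]
enqueue(6) -> [25, 27, 14, 10, 6]
dequeue() returns 25 -> [27, 14, 10, 6]
dequeue() returns 27 -> [14, 10, 6]
Final queue (front to back): [14, 10, 6]


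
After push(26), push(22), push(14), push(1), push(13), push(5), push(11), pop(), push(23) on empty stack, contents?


push(26) -> [26]
push(22) -> [26, 22]
push(14) -> [26, 22, 14]
push(1) -> [26, 22, 14, 1]
push(13) -> [26, 22, 14, 1, 13]
push(5) -> [26, 22, 14, 1, 13, 5]
push(11) -> [26, 22, 14, 1, 13, 5, 11]
pop() returns 11 -> [26, 22, 14, 1, 13, 5]
push(23) -> [26, 22, 14, 1, 13, 5, 23]
Final stack (bottom to top): [26, 22, 14, 1, 13, 5, 23]


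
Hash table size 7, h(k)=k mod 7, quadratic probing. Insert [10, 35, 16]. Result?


Insertions: 10->slot 3; 35->slot 0; 16->slot 2
Table: [35, None, 16, 10, None, None, None]


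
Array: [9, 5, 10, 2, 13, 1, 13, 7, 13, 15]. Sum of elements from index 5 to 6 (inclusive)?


Prefix sums: [0, 9, 14, 24, 26, 39, 40, 53, 60, 73, 88]
Sum[5..6] = prefix[7] - prefix[5] = 53 - 39 = 14


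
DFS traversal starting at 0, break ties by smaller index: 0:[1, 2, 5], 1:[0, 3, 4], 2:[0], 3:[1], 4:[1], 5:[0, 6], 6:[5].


DFS stack-based: start with [0]
Visit order: [0, 1, 3, 4, 2, 5, 6]


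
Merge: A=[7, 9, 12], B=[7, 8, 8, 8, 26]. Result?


Compare heads, take smaller each step.
Merged: [7, 7, 8, 8, 8, 9, 12, 26]


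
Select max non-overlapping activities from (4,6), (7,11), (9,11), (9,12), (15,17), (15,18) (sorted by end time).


Greedy: pick earliest-ending, then skip overlaps.
Selected (3 activities): [(4, 6), (7, 11), (15, 17)]


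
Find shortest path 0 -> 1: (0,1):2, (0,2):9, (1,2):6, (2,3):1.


Dijkstra from 0:
Distances: {0: 0, 1: 2, 2: 8, 3: 9}
Shortest distance to 1 = 2, path = [0, 1]


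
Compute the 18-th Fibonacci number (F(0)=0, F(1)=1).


F(n)=F(n-1)+F(n-2)
...F(16)=987, F(17)=1597, F(18)=2584


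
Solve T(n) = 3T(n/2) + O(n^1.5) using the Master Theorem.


a=3, b=2, c=1.5. log_2(3)=1.585 > c=1.5. Case 1: O(n^log_b(a)) = O(n^1.585)
Complexity: O(n^1.585)


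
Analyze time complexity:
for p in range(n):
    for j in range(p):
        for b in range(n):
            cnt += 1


Per nesting level: O(n) * O(n) [triangular over p] * O(n) = O(n^3)
Complexity: O(n^3)


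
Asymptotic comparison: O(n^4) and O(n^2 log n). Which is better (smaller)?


n^2 log n grows slower than quartic
O(n^2 log n) is asymptotically smaller; O(n^4) grows faster


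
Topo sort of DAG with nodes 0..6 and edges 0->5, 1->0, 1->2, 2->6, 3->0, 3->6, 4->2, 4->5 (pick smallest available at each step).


Kahn's algorithm, process smallest node first
Order: [1, 3, 0, 4, 2, 5, 6]


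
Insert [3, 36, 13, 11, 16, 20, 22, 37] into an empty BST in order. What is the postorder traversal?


Root = 3; build tree by BST insertion.
Postorder traversal: [11, 22, 20, 16, 13, 37, 36, 3]


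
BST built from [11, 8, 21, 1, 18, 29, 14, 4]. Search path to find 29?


BST root = 11
Search for 29: compare at each node
Path: [11, 21, 29]


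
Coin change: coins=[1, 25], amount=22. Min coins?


dp[0]=0; dp[i]=1+min(dp[i-c] for c in coins)
...dp[17]=17, dp[18]=18, dp[19]=19, dp[20]=20, dp[21]=21, dp[22]=22
Minimum coins for 22 = 22


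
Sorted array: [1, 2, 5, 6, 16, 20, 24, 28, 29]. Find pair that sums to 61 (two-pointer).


Two pointers: lo=0, hi=8
No pair sums to 61


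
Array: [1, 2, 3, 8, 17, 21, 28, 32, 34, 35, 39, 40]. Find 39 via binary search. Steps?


Search for 39:
[0,11] mid=5 arr[5]=21
[6,11] mid=8 arr[8]=34
[9,11] mid=10 arr[10]=39
Total: 3 comparisons


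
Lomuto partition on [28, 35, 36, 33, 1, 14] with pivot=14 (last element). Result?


Elements <= 14 go left of pivot.
Result: [1, 14, 36, 33, 28, 35], pivot at index 1


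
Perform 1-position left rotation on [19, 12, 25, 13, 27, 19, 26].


Left rotate by 1: [12, 25, 13, 27, 19, 26, 19]


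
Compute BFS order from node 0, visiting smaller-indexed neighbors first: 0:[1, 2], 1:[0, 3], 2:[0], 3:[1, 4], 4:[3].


BFS queue: start with [0]
Visit order: [0, 1, 2, 3, 4]


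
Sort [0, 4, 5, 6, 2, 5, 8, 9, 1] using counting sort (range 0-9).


Count array: [1, 1, 1, 0, 1, 2, 1, 0, 1, 1]
Reconstruct: [0, 1, 2, 4, 5, 5, 6, 8, 9]


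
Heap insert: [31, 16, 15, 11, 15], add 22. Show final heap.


Append 22: [31, 16, 15, 11, 15, 22]
Bubble up: swap idx 5(22) with idx 2(15)
Result: [31, 16, 22, 11, 15, 15]


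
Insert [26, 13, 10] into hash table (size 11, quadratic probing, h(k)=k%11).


Insertions: 26->slot 4; 13->slot 2; 10->slot 10
Table: [None, None, 13, None, 26, None, None, None, None, None, 10]


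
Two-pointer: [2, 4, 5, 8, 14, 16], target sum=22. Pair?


Two pointers: lo=0, hi=5
Found pair: (8, 14) summing to 22


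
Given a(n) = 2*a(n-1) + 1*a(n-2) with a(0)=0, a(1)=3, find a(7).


Build bottom-up:
...a(5)=87, a(6)=210, a(7)=2*210+1*87=507


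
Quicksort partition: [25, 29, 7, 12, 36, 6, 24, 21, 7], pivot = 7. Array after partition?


Elements <= 7 go left of pivot.
Result: [7, 6, 7, 12, 36, 29, 24, 21, 25], pivot at index 2


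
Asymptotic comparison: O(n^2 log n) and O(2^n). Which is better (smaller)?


n^2 log n grows slower than exponential
O(n^2 log n) is asymptotically smaller; O(2^n) grows faster


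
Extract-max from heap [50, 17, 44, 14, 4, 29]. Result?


Max = 50
Replace root with last, heapify down
Resulting heap: [44, 17, 29, 14, 4]


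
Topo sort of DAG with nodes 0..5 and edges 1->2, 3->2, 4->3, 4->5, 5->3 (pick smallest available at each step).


Kahn's algorithm, process smallest node first
Order: [0, 1, 4, 5, 3, 2]


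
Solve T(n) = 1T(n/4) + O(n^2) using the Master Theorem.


a=1, b=4, c=2. log_4(1)=0 < c=2. Case 3: O(n^c) = O(n^2)
Complexity: O(n^2)


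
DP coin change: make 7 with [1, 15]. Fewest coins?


dp[0]=0; dp[i]=1+min(dp[i-c] for c in coins)
...dp[2]=2, dp[3]=3, dp[4]=4, dp[5]=5, dp[6]=6, dp[7]=7
Minimum coins for 7 = 7


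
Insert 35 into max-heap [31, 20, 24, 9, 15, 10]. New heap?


Append 35: [31, 20, 24, 9, 15, 10, 35]
Bubble up: swap idx 6(35) with idx 2(24); swap idx 2(35) with idx 0(31)
Result: [35, 20, 31, 9, 15, 10, 24]


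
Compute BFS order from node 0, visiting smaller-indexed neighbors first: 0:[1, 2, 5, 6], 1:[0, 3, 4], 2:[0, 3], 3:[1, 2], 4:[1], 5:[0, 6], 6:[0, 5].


BFS queue: start with [0]
Visit order: [0, 1, 2, 5, 6, 3, 4]


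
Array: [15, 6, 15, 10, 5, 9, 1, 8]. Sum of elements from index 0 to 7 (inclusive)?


Prefix sums: [0, 15, 21, 36, 46, 51, 60, 61, 69]
Sum[0..7] = prefix[8] - prefix[0] = 69 - 0 = 69


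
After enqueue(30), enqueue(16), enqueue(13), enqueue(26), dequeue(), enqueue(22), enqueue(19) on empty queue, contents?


enqueue(30) -> [30]
enqueue(16) -> [30, 16]
enqueue(13) -> [30, 16, 13]
enqueue(26) -> [30, 16, 13, 26]
dequeue() returns 30 -> [16, 13, 26]
enqueue(22) -> [16, 13, 26, 22]
enqueue(19) -> [16, 13, 26, 22, 19]
Final queue (front to back): [16, 13, 26, 22, 19]


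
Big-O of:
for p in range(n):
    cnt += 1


Per nesting level: O(n) = O(n)
Complexity: O(n)


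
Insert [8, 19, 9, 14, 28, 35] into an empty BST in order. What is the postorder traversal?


Root = 8; build tree by BST insertion.
Postorder traversal: [14, 9, 35, 28, 19, 8]


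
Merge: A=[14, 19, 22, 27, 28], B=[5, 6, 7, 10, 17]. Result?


Compare heads, take smaller each step.
Merged: [5, 6, 7, 10, 14, 17, 19, 22, 27, 28]


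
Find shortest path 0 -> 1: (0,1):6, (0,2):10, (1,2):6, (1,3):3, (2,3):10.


Dijkstra from 0:
Distances: {0: 0, 1: 6, 2: 10, 3: 9}
Shortest distance to 1 = 6, path = [0, 1]


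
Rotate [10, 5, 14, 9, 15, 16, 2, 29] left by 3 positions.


Left rotate by 3: [9, 15, 16, 2, 29, 10, 5, 14]


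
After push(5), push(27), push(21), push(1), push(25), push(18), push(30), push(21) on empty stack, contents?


push(5) -> [5]
push(27) -> [5, 27]
push(21) -> [5, 27, 21]
push(1) -> [5, 27, 21, 1]
push(25) -> [5, 27, 21, 1, 25]
push(18) -> [5, 27, 21, 1, 25, 18]
push(30) -> [5, 27, 21, 1, 25, 18, 30]
push(21) -> [5, 27, 21, 1, 25, 18, 30, 21]
Final stack (bottom to top): [5, 27, 21, 1, 25, 18, 30, 21]


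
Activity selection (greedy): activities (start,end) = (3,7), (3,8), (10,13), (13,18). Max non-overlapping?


Greedy: pick earliest-ending, then skip overlaps.
Selected (3 activities): [(3, 7), (10, 13), (13, 18)]


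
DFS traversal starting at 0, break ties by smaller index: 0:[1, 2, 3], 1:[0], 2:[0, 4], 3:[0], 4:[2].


DFS stack-based: start with [0]
Visit order: [0, 1, 2, 4, 3]


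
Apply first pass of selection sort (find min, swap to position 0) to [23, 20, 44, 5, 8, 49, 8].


After one pass: [5, 20, 44, 23, 8, 49, 8]


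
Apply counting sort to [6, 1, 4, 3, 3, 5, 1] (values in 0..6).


Count array: [0, 2, 0, 2, 1, 1, 1]
Reconstruct: [1, 1, 3, 3, 4, 5, 6]


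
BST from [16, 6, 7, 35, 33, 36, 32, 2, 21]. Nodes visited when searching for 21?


BST root = 16
Search for 21: compare at each node
Path: [16, 35, 33, 32, 21]


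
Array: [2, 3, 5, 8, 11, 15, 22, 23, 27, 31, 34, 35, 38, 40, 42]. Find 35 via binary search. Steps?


Search for 35:
[0,14] mid=7 arr[7]=23
[8,14] mid=11 arr[11]=35
Total: 2 comparisons


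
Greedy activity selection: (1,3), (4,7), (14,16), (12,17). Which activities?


Greedy: pick earliest-ending, then skip overlaps.
Selected (3 activities): [(1, 3), (4, 7), (14, 16)]


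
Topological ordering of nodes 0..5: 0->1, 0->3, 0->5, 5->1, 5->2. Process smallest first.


Kahn's algorithm, process smallest node first
Order: [0, 3, 4, 5, 1, 2]


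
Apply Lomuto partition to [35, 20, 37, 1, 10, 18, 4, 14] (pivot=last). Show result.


Elements <= 14 go left of pivot.
Result: [1, 10, 4, 14, 20, 18, 37, 35], pivot at index 3


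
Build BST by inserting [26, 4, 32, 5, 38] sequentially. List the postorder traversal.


Root = 26; build tree by BST insertion.
Postorder traversal: [5, 4, 38, 32, 26]


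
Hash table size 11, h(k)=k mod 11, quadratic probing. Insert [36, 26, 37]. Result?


Insertions: 36->slot 3; 26->slot 4; 37->slot 5
Table: [None, None, None, 36, 26, 37, None, None, None, None, None]


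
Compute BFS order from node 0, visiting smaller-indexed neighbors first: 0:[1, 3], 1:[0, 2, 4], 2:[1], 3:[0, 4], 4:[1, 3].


BFS queue: start with [0]
Visit order: [0, 1, 3, 2, 4]


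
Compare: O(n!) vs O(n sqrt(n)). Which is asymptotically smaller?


n^1.5 grows slower than factorial
O(n sqrt(n)) is asymptotically smaller; O(n!) grows faster


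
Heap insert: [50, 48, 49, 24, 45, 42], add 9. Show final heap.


Append 9: [50, 48, 49, 24, 45, 42, 9]
Bubble up: no swaps needed
Result: [50, 48, 49, 24, 45, 42, 9]


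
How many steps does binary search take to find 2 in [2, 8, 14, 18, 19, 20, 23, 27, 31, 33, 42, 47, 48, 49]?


Search for 2:
[0,13] mid=6 arr[6]=23
[0,5] mid=2 arr[2]=14
[0,1] mid=0 arr[0]=2
Total: 3 comparisons


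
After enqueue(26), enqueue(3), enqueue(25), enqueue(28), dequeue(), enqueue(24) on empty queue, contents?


enqueue(26) -> [26]
enqueue(3) -> [26, 3]
enqueue(25) -> [26, 3, 25]
enqueue(28) -> [26, 3, 25, 28]
dequeue() returns 26 -> [3, 25, 28]
enqueue(24) -> [3, 25, 28, 24]
Final queue (front to back): [3, 25, 28, 24]


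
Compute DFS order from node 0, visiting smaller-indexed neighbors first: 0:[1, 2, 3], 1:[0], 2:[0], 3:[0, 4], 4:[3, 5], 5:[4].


DFS stack-based: start with [0]
Visit order: [0, 1, 2, 3, 4, 5]


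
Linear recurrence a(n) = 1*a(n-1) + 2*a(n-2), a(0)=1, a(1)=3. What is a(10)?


Build bottom-up:
...a(8)=341, a(9)=683, a(10)=1*683+2*341=1365


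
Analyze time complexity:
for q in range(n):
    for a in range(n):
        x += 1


Per nesting level: O(n) * O(n) = O(n^2)
Complexity: O(n^2)


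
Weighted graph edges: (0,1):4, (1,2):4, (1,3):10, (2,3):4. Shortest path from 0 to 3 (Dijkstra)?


Dijkstra from 0:
Distances: {0: 0, 1: 4, 2: 8, 3: 12}
Shortest distance to 3 = 12, path = [0, 1, 2, 3]


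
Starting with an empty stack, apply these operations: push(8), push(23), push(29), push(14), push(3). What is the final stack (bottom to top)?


push(8) -> [8]
push(23) -> [8, 23]
push(29) -> [8, 23, 29]
push(14) -> [8, 23, 29, 14]
push(3) -> [8, 23, 29, 14, 3]
Final stack (bottom to top): [8, 23, 29, 14, 3]


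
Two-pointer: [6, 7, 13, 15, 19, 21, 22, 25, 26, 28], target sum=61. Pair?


Two pointers: lo=0, hi=9
No pair sums to 61


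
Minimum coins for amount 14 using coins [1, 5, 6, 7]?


dp[0]=0; dp[i]=1+min(dp[i-c] for c in coins)
...dp[9]=3, dp[10]=2, dp[11]=2, dp[12]=2, dp[13]=2, dp[14]=2
Minimum coins for 14 = 2


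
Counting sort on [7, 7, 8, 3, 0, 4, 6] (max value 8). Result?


Count array: [1, 0, 0, 1, 1, 0, 1, 2, 1]
Reconstruct: [0, 3, 4, 6, 7, 7, 8]


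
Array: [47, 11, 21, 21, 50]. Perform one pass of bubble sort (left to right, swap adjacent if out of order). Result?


After one pass: [11, 21, 21, 47, 50]


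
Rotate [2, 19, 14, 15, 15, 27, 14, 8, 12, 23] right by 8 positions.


Right rotate by 8: [14, 15, 15, 27, 14, 8, 12, 23, 2, 19]


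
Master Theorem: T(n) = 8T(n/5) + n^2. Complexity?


a=8, b=5, c=2. log_5(8)=1.292 < c=2. Case 3: O(n^c) = O(n^2)
Complexity: O(n^2)


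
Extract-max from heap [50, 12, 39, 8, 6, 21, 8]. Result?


Max = 50
Replace root with last, heapify down
Resulting heap: [39, 12, 21, 8, 6, 8]


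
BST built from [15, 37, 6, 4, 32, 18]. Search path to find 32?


BST root = 15
Search for 32: compare at each node
Path: [15, 37, 32]


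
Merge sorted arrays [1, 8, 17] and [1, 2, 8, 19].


Compare heads, take smaller each step.
Merged: [1, 1, 2, 8, 8, 17, 19]


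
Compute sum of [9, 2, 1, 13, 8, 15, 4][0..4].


Prefix sums: [0, 9, 11, 12, 25, 33, 48, 52]
Sum[0..4] = prefix[5] - prefix[0] = 33 - 0 = 33


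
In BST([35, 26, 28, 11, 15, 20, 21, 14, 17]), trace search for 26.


BST root = 35
Search for 26: compare at each node
Path: [35, 26]


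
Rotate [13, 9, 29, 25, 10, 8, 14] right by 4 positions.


Right rotate by 4: [25, 10, 8, 14, 13, 9, 29]


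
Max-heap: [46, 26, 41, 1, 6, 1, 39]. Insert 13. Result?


Append 13: [46, 26, 41, 1, 6, 1, 39, 13]
Bubble up: swap idx 7(13) with idx 3(1)
Result: [46, 26, 41, 13, 6, 1, 39, 1]


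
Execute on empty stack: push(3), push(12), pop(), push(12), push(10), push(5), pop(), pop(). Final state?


push(3) -> [3]
push(12) -> [3, 12]
pop() returns 12 -> [3]
push(12) -> [3, 12]
push(10) -> [3, 12, 10]
push(5) -> [3, 12, 10, 5]
pop() returns 5 -> [3, 12, 10]
pop() returns 10 -> [3, 12]
Final stack (bottom to top): [3, 12]


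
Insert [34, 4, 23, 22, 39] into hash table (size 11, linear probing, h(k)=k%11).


Insertions: 34->slot 1; 4->slot 4; 23->slot 2; 22->slot 0; 39->slot 6
Table: [22, 34, 23, None, 4, None, 39, None, None, None, None]


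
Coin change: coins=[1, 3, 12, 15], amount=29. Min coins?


dp[0]=0; dp[i]=1+min(dp[i-c] for c in coins)
...dp[24]=2, dp[25]=3, dp[26]=4, dp[27]=2, dp[28]=3, dp[29]=4
Minimum coins for 29 = 4


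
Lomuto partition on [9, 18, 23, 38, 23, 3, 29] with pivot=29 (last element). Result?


Elements <= 29 go left of pivot.
Result: [9, 18, 23, 23, 3, 29, 38], pivot at index 5


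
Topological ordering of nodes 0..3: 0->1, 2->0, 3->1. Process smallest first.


Kahn's algorithm, process smallest node first
Order: [2, 0, 3, 1]


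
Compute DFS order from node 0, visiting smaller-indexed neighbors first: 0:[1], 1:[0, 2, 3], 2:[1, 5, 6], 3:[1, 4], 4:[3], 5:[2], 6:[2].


DFS stack-based: start with [0]
Visit order: [0, 1, 2, 5, 6, 3, 4]


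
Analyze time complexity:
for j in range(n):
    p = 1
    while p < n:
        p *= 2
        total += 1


Per nesting level: O(n) * O(log n) = O(n log n)
Complexity: O(n log n)


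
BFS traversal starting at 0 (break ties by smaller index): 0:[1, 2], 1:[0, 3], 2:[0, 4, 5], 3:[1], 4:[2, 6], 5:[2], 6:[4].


BFS queue: start with [0]
Visit order: [0, 1, 2, 3, 4, 5, 6]


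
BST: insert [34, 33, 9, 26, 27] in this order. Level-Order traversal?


Root = 34; build tree by BST insertion.
Level-Order traversal: [34, 33, 9, 26, 27]


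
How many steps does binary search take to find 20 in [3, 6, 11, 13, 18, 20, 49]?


Search for 20:
[0,6] mid=3 arr[3]=13
[4,6] mid=5 arr[5]=20
Total: 2 comparisons


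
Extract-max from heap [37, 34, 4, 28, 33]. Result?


Max = 37
Replace root with last, heapify down
Resulting heap: [34, 33, 4, 28]


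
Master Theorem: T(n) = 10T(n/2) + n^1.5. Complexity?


a=10, b=2, c=1.5. log_2(10)=3.322 > c=1.5. Case 1: O(n^log_b(a)) = O(n^3.322)
Complexity: O(n^3.322)


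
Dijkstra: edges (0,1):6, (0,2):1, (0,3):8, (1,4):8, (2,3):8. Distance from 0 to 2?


Dijkstra from 0:
Distances: {0: 0, 1: 6, 2: 1, 3: 8, 4: 14}
Shortest distance to 2 = 1, path = [0, 2]


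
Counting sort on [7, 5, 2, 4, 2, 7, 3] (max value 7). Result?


Count array: [0, 0, 2, 1, 1, 1, 0, 2]
Reconstruct: [2, 2, 3, 4, 5, 7, 7]


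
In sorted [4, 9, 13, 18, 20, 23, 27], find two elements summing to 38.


Two pointers: lo=0, hi=6
Found pair: (18, 20) summing to 38


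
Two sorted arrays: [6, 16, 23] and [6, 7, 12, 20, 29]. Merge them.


Compare heads, take smaller each step.
Merged: [6, 6, 7, 12, 16, 20, 23, 29]


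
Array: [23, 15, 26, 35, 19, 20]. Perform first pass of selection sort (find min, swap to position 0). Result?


After one pass: [15, 23, 26, 35, 19, 20]


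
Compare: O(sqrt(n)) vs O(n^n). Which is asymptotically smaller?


sublinear grows slower than n^n
O(sqrt(n)) is asymptotically smaller; O(n^n) grows faster


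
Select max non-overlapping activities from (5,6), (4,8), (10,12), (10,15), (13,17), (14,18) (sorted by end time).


Greedy: pick earliest-ending, then skip overlaps.
Selected (3 activities): [(5, 6), (10, 12), (13, 17)]


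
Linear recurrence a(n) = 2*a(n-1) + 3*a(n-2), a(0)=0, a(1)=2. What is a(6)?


Build bottom-up:
...a(4)=40, a(5)=122, a(6)=2*122+3*40=364


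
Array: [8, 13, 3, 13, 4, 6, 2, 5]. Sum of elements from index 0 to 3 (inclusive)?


Prefix sums: [0, 8, 21, 24, 37, 41, 47, 49, 54]
Sum[0..3] = prefix[4] - prefix[0] = 37 - 0 = 37


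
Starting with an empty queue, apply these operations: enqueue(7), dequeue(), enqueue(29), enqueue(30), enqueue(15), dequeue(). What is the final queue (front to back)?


enqueue(7) -> [7]
dequeue() returns 7 -> []
enqueue(29) -> [29]
enqueue(30) -> [29, 30]
enqueue(15) -> [29, 30, 15]
dequeue() returns 29 -> [30, 15]
Final queue (front to back): [30, 15]


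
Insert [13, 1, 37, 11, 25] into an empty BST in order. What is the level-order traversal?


Root = 13; build tree by BST insertion.
Level-Order traversal: [13, 1, 37, 11, 25]


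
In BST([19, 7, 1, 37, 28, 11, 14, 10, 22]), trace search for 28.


BST root = 19
Search for 28: compare at each node
Path: [19, 37, 28]


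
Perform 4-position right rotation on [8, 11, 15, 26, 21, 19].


Right rotate by 4: [15, 26, 21, 19, 8, 11]


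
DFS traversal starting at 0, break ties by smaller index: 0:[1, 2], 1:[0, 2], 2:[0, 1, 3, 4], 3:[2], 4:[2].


DFS stack-based: start with [0]
Visit order: [0, 1, 2, 3, 4]


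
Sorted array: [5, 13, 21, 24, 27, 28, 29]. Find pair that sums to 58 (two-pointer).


Two pointers: lo=0, hi=6
No pair sums to 58


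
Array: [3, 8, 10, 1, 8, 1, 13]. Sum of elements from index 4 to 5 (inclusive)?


Prefix sums: [0, 3, 11, 21, 22, 30, 31, 44]
Sum[4..5] = prefix[6] - prefix[4] = 31 - 22 = 9


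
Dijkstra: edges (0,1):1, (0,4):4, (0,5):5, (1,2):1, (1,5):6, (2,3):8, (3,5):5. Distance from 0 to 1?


Dijkstra from 0:
Distances: {0: 0, 1: 1, 2: 2, 3: 10, 4: 4, 5: 5}
Shortest distance to 1 = 1, path = [0, 1]


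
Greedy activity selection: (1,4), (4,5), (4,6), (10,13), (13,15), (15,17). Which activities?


Greedy: pick earliest-ending, then skip overlaps.
Selected (5 activities): [(1, 4), (4, 5), (10, 13), (13, 15), (15, 17)]


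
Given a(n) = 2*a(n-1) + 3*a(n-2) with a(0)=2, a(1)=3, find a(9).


Build bottom-up:
...a(7)=2733, a(8)=8202, a(9)=2*8202+3*2733=24603


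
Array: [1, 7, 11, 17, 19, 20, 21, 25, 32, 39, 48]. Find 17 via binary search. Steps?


Search for 17:
[0,10] mid=5 arr[5]=20
[0,4] mid=2 arr[2]=11
[3,4] mid=3 arr[3]=17
Total: 3 comparisons


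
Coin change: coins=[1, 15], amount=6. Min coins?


dp[0]=0; dp[i]=1+min(dp[i-c] for c in coins)
...dp[1]=1, dp[2]=2, dp[3]=3, dp[4]=4, dp[5]=5, dp[6]=6
Minimum coins for 6 = 6


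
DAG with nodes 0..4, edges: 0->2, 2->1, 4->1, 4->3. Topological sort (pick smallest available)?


Kahn's algorithm, process smallest node first
Order: [0, 2, 4, 1, 3]


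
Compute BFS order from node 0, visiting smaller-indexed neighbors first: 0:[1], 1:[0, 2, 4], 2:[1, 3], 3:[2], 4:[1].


BFS queue: start with [0]
Visit order: [0, 1, 2, 4, 3]


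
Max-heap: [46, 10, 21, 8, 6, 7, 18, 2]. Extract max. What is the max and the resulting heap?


Max = 46
Replace root with last, heapify down
Resulting heap: [21, 10, 18, 8, 6, 7, 2]


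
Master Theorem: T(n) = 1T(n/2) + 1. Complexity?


a=1, b=2, c=0. log_2(1)=0 = c=0. Case 2: O(n^c log n) = O(log n)
Complexity: O(log n)


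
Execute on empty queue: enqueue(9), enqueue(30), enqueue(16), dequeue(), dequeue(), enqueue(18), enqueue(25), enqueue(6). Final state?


enqueue(9) -> [9]
enqueue(30) -> [9, 30]
enqueue(16) -> [9, 30, 16]
dequeue() returns 9 -> [30, 16]
dequeue() returns 30 -> [16]
enqueue(18) -> [16, 18]
enqueue(25) -> [16, 18, 25]
enqueue(6) -> [16, 18, 25, 6]
Final queue (front to back): [16, 18, 25, 6]


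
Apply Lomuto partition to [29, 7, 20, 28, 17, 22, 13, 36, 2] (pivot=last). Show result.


Elements <= 2 go left of pivot.
Result: [2, 7, 20, 28, 17, 22, 13, 36, 29], pivot at index 0


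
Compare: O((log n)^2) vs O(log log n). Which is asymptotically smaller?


double-logarithmic grows slower than polylogarithmic
O(log log n) is asymptotically smaller; O((log n)^2) grows faster


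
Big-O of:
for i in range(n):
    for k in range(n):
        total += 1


Per nesting level: O(n) * O(n) = O(n^2)
Complexity: O(n^2)


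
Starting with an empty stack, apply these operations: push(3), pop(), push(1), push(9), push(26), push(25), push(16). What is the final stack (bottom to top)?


push(3) -> [3]
pop() returns 3 -> []
push(1) -> [1]
push(9) -> [1, 9]
push(26) -> [1, 9, 26]
push(25) -> [1, 9, 26, 25]
push(16) -> [1, 9, 26, 25, 16]
Final stack (bottom to top): [1, 9, 26, 25, 16]


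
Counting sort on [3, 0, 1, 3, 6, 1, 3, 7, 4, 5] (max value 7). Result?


Count array: [1, 2, 0, 3, 1, 1, 1, 1]
Reconstruct: [0, 1, 1, 3, 3, 3, 4, 5, 6, 7]


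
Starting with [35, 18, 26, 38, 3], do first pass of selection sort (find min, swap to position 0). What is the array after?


After one pass: [3, 18, 26, 38, 35]


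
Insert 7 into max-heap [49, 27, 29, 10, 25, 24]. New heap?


Append 7: [49, 27, 29, 10, 25, 24, 7]
Bubble up: no swaps needed
Result: [49, 27, 29, 10, 25, 24, 7]


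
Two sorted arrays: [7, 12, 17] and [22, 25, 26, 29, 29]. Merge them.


Compare heads, take smaller each step.
Merged: [7, 12, 17, 22, 25, 26, 29, 29]


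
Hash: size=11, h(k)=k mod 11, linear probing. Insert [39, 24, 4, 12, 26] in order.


Insertions: 39->slot 6; 24->slot 2; 4->slot 4; 12->slot 1; 26->slot 5
Table: [None, 12, 24, None, 4, 26, 39, None, None, None, None]


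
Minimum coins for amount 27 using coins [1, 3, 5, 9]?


dp[0]=0; dp[i]=1+min(dp[i-c] for c in coins)
...dp[22]=4, dp[23]=3, dp[24]=4, dp[25]=5, dp[26]=4, dp[27]=3
Minimum coins for 27 = 3


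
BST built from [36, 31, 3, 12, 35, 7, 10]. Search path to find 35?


BST root = 36
Search for 35: compare at each node
Path: [36, 31, 35]


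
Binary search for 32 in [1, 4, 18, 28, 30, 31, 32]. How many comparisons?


Search for 32:
[0,6] mid=3 arr[3]=28
[4,6] mid=5 arr[5]=31
[6,6] mid=6 arr[6]=32
Total: 3 comparisons


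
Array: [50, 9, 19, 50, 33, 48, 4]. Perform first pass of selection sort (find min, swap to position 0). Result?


After one pass: [4, 9, 19, 50, 33, 48, 50]


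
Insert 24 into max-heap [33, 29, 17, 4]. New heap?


Append 24: [33, 29, 17, 4, 24]
Bubble up: no swaps needed
Result: [33, 29, 17, 4, 24]


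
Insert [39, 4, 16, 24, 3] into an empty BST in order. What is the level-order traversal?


Root = 39; build tree by BST insertion.
Level-Order traversal: [39, 4, 3, 16, 24]


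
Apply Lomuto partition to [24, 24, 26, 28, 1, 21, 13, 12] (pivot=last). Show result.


Elements <= 12 go left of pivot.
Result: [1, 12, 26, 28, 24, 21, 13, 24], pivot at index 1


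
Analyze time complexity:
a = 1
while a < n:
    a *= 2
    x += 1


Per nesting level: O(log n) = O(log n)
Complexity: O(log n)


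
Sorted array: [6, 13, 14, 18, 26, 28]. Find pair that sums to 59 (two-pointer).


Two pointers: lo=0, hi=5
No pair sums to 59


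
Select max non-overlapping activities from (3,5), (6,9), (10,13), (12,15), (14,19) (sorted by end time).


Greedy: pick earliest-ending, then skip overlaps.
Selected (4 activities): [(3, 5), (6, 9), (10, 13), (14, 19)]


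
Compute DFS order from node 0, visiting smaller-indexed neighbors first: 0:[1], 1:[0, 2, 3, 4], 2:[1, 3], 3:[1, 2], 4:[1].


DFS stack-based: start with [0]
Visit order: [0, 1, 2, 3, 4]


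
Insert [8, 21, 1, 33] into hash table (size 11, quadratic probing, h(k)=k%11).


Insertions: 8->slot 8; 21->slot 10; 1->slot 1; 33->slot 0
Table: [33, 1, None, None, None, None, None, None, 8, None, 21]


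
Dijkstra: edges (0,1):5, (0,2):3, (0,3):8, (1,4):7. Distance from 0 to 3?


Dijkstra from 0:
Distances: {0: 0, 1: 5, 2: 3, 3: 8, 4: 12}
Shortest distance to 3 = 8, path = [0, 3]


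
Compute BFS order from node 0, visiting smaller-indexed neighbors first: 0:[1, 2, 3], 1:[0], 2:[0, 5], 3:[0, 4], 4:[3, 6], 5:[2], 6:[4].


BFS queue: start with [0]
Visit order: [0, 1, 2, 3, 5, 4, 6]


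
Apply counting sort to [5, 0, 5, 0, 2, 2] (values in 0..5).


Count array: [2, 0, 2, 0, 0, 2]
Reconstruct: [0, 0, 2, 2, 5, 5]


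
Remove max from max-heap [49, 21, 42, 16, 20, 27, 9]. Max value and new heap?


Max = 49
Replace root with last, heapify down
Resulting heap: [42, 21, 27, 16, 20, 9]


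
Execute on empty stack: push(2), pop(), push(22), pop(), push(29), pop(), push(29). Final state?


push(2) -> [2]
pop() returns 2 -> []
push(22) -> [22]
pop() returns 22 -> []
push(29) -> [29]
pop() returns 29 -> []
push(29) -> [29]
Final stack (bottom to top): [29]


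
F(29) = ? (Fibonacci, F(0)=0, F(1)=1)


F(n)=F(n-1)+F(n-2)
...F(27)=196418, F(28)=317811, F(29)=514229


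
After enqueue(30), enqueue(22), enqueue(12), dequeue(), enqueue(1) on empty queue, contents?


enqueue(30) -> [30]
enqueue(22) -> [30, 22]
enqueue(12) -> [30, 22, 12]
dequeue() returns 30 -> [22, 12]
enqueue(1) -> [22, 12, 1]
Final queue (front to back): [22, 12, 1]


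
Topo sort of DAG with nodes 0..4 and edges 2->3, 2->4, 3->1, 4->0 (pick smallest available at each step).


Kahn's algorithm, process smallest node first
Order: [2, 3, 1, 4, 0]


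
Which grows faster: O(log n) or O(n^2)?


logarithmic grows slower than quadratic
O(log n) is asymptotically smaller; O(n^2) grows faster


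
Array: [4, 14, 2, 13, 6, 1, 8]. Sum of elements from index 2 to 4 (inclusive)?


Prefix sums: [0, 4, 18, 20, 33, 39, 40, 48]
Sum[2..4] = prefix[5] - prefix[2] = 39 - 18 = 21


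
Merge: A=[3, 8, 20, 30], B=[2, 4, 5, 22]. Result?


Compare heads, take smaller each step.
Merged: [2, 3, 4, 5, 8, 20, 22, 30]


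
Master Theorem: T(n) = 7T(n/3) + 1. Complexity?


a=7, b=3, c=0. log_3(7)=1.771 > c=0. Case 1: O(n^log_b(a)) = O(n^1.771)
Complexity: O(n^1.771)


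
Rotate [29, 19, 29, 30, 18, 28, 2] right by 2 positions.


Right rotate by 2: [28, 2, 29, 19, 29, 30, 18]


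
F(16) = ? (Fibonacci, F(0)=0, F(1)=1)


F(n)=F(n-1)+F(n-2)
...F(14)=377, F(15)=610, F(16)=987


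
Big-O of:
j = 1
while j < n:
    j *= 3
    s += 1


Per nesting level: O(log n) = O(log n)
Complexity: O(log n)


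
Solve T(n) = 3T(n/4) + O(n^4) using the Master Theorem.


a=3, b=4, c=4. log_4(3)=0.792 < c=4. Case 3: O(n^c) = O(n^4)
Complexity: O(n^4)


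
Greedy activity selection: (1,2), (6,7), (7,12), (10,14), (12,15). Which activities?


Greedy: pick earliest-ending, then skip overlaps.
Selected (4 activities): [(1, 2), (6, 7), (7, 12), (12, 15)]


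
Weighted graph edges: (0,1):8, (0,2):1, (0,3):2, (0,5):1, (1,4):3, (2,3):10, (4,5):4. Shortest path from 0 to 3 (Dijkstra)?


Dijkstra from 0:
Distances: {0: 0, 1: 8, 2: 1, 3: 2, 4: 5, 5: 1}
Shortest distance to 3 = 2, path = [0, 3]


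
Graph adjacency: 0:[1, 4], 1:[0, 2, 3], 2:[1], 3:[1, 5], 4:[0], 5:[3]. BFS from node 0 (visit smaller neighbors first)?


BFS queue: start with [0]
Visit order: [0, 1, 4, 2, 3, 5]


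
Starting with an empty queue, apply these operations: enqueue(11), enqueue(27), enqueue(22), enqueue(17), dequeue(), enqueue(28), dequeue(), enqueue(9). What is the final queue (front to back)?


enqueue(11) -> [11]
enqueue(27) -> [11, 27]
enqueue(22) -> [11, 27, 22]
enqueue(17) -> [11, 27, 22, 17]
dequeue() returns 11 -> [27, 22, 17]
enqueue(28) -> [27, 22, 17, 28]
dequeue() returns 27 -> [22, 17, 28]
enqueue(9) -> [22, 17, 28, 9]
Final queue (front to back): [22, 17, 28, 9]


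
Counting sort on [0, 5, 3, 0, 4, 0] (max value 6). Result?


Count array: [3, 0, 0, 1, 1, 1, 0]
Reconstruct: [0, 0, 0, 3, 4, 5]


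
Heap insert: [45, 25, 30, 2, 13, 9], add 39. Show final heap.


Append 39: [45, 25, 30, 2, 13, 9, 39]
Bubble up: swap idx 6(39) with idx 2(30)
Result: [45, 25, 39, 2, 13, 9, 30]


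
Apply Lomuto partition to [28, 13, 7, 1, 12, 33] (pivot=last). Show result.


Elements <= 33 go left of pivot.
Result: [28, 13, 7, 1, 12, 33], pivot at index 5


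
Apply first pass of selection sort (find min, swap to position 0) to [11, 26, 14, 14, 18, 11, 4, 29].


After one pass: [4, 26, 14, 14, 18, 11, 11, 29]


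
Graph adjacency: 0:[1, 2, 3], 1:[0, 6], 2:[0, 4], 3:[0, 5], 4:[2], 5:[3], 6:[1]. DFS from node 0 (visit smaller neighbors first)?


DFS stack-based: start with [0]
Visit order: [0, 1, 6, 2, 4, 3, 5]


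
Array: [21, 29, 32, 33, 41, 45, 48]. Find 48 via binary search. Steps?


Search for 48:
[0,6] mid=3 arr[3]=33
[4,6] mid=5 arr[5]=45
[6,6] mid=6 arr[6]=48
Total: 3 comparisons


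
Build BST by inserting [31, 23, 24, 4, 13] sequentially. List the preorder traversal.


Root = 31; build tree by BST insertion.
Preorder traversal: [31, 23, 4, 13, 24]


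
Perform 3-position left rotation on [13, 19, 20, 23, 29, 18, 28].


Left rotate by 3: [23, 29, 18, 28, 13, 19, 20]


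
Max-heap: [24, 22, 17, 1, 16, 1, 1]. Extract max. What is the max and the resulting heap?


Max = 24
Replace root with last, heapify down
Resulting heap: [22, 16, 17, 1, 1, 1]


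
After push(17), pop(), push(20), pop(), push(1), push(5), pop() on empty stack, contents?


push(17) -> [17]
pop() returns 17 -> []
push(20) -> [20]
pop() returns 20 -> []
push(1) -> [1]
push(5) -> [1, 5]
pop() returns 5 -> [1]
Final stack (bottom to top): [1]


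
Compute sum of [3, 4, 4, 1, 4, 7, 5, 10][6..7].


Prefix sums: [0, 3, 7, 11, 12, 16, 23, 28, 38]
Sum[6..7] = prefix[8] - prefix[6] = 38 - 23 = 15


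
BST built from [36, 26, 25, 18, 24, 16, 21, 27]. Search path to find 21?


BST root = 36
Search for 21: compare at each node
Path: [36, 26, 25, 18, 24, 21]


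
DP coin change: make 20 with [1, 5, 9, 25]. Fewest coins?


dp[0]=0; dp[i]=1+min(dp[i-c] for c in coins)
...dp[15]=3, dp[16]=4, dp[17]=5, dp[18]=2, dp[19]=3, dp[20]=4
Minimum coins for 20 = 4


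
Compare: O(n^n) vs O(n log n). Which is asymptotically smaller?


linearithmic grows slower than n^n
O(n log n) is asymptotically smaller; O(n^n) grows faster


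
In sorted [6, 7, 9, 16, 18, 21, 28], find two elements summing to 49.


Two pointers: lo=0, hi=6
Found pair: (21, 28) summing to 49


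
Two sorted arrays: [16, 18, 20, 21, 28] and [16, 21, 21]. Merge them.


Compare heads, take smaller each step.
Merged: [16, 16, 18, 20, 21, 21, 21, 28]


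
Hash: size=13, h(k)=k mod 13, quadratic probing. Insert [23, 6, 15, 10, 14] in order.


Insertions: 23->slot 10; 6->slot 6; 15->slot 2; 10->slot 11; 14->slot 1
Table: [None, 14, 15, None, None, None, 6, None, None, None, 23, 10, None]


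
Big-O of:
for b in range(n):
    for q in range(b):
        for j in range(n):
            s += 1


Per nesting level: O(n) * O(n) [triangular over b] * O(n) = O(n^3)
Complexity: O(n^3)
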